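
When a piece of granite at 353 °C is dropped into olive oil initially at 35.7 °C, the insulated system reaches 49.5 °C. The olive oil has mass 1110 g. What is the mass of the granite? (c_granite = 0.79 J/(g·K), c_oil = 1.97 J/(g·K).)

m ≈ 126 g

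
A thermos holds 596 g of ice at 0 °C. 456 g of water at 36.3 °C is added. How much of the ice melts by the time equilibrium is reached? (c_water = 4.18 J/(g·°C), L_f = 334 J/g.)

Heat available from the water dropping to 0 °C: 456×4.18×36.3 = 69191 J.
To melt every bit of ice: 596×334 = 199064 J.
Since 69191 < 199064 J, not all the ice melts; equilibrium is at 0 °C.
Mass melted = 69191/334 ≈ 207.2 g.

m_melted ≈ 207 g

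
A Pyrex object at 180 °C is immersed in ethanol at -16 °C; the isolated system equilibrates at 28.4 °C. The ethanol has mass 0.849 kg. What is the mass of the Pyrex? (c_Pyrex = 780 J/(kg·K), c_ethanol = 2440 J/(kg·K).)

|Q_Pyrex| = |Q_ethanol|:
m×780×(180 − 28.4) = 0.849×2440×(28.4 − (-16))
118248 m = 91977  ⇒  m ≈ 0.7778 kg

m ≈ 0.778 kg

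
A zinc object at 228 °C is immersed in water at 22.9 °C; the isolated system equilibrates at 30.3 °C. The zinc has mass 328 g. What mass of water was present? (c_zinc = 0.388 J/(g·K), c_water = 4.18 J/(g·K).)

m ≈ 813 g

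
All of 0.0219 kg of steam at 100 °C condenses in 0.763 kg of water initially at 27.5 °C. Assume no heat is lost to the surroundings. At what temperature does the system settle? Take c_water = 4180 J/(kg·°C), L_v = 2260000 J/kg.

Sum of m c ΔT and latent-heat terms is zero:
steam→water at 100 °C releases m L_v = 0.0219×2260000 = 49494; condensate cools 100→T: 0.0219×4180×(T − 100) = 91.54(T − 100); water warms: 0.763×4180×(T − 27.5) = 3189.3(T − 27.5)
3280.9 T = 49494 + 9154.2 + 87707 = 146355
T ≈ 44.61 °C — below 100 °C, confirming all the steam condensed.

T_f ≈ 44.6 °C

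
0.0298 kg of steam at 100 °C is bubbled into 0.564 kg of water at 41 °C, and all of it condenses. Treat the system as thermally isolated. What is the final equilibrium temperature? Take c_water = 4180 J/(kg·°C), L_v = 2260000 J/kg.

T_f ≈ 71.1 °C

Heat gained plus heat lost sum to zero:
condense steam: −0.0298·2260000 = −67348
  condensate cools 100→T: 0.0298·4180·(T − 100) = 124.56(T − 100)
  water warms: 0.564·4180·(T − 41) = 2357.5(T − 41)
2482.1 T = 67348 + 12456 + 96658 = 176463
T ≈ 71.09 °C, under the boiling point, so the assumption holds.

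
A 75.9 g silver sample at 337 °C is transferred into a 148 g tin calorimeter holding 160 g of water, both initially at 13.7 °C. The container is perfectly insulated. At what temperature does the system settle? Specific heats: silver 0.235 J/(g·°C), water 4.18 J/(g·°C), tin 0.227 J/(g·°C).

T_f ≈ 21.7 °C

With ΣQ=0 the equilibrium temperature is the m·c-weighted mean:
T_f = (17.84×337 + 668.8×13.7 + 33.6×13.7) / (17.84 + 668.8 + 33.6)
    = 15634 / 720.23 ≈ 21.71 °C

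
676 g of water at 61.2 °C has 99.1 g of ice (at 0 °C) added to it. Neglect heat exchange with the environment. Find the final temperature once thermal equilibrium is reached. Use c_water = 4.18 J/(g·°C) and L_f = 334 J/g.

Energy balance with sensible and latent terms:
fusion: m_ice L_f = 99.1·334 = 33099; warm the meltwater: 414.24 T; water cools: 676·4.18·(T − 61.2) = 2825.7(T − 61.2)
3239.9 T = 172932 − 33099 = 139832
T ≈ 43.16 °C. Since T > 0 °C, the all-ice-melts assumption holds.

T_f ≈ 43.2 °C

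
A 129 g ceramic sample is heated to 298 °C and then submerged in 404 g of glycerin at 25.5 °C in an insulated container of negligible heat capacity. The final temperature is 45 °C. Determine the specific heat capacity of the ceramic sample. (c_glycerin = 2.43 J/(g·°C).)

m_s c (T_s − T_f) = m_glycerin c_glycerin (T_f − T_0):
129·c·(298 − 45) = 404·2.43·(45 − 25.5)
32637 c = 19144  ⇒  c ≈ 0.5866 J/(g·°C)

c ≈ 0.587 J/(g·°C)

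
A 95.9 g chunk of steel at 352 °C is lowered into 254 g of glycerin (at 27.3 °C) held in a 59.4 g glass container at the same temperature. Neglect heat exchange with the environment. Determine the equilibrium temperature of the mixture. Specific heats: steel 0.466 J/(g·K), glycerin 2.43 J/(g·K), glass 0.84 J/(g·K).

T_f ≈ 47.7 °C

Setting the total heat transfer to zero:
95.9×0.466×(T − 352) + 254×2.43×(T − 27.3) + 59.4×0.84×(T − 27.3) = 0
(44.69 + 617.22 + 49.9) T = 44.69×352 + 617.22×27.3 + 49.9×27.3
T ≈ 47.69 °C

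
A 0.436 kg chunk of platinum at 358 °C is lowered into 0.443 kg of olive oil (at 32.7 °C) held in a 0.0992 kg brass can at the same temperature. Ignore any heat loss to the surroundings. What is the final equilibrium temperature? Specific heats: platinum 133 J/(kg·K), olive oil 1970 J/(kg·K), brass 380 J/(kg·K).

Net heat exchanged in the isolated system is zero:
0.436*133*(T − 358) + 0.443*1970*(T − 32.7) + 0.0992*380*(T − 32.7) = 0
57.99(T − 358) + 872.71(T − 32.7) + 37.7(T − 32.7) = 0
968.39 T = 50530
T = 50530/968.39 ≈ 52.18 °C

T_f ≈ 52.2 °C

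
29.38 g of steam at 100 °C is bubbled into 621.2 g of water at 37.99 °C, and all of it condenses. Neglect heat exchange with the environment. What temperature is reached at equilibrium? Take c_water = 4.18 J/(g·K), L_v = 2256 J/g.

T_f ≈ 65.2 °C

Energy conservation, ΣQ = 0:
condense steam: −29.38·2256 = −66281
  condensed water 100 °C→T: 122.81(T − 100)
  original water: 2596.6(T − 37.99)
2719.4 T = 66281 + 12281 + 98645 = 177208
T ≈ 65.16 °C, under the boiling point, so the assumption holds.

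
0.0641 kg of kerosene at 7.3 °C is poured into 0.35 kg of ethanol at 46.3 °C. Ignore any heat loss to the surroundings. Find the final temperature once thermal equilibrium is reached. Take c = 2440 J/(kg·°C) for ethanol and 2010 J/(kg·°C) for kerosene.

Taking heat into each body as positive, Σ m c ΔT = 0:
0.35·2440·(T − 46.3) + 0.0641·2010·(T − 7.3) = 0
854(T − 46.3) + 128.84(T − 7.3) = 0
(854 + 128.84) T = 854·46.3 + 128.84·7.3
T = 40481/982.84 ≈ 41.19 °C

T_f ≈ 41.2 °C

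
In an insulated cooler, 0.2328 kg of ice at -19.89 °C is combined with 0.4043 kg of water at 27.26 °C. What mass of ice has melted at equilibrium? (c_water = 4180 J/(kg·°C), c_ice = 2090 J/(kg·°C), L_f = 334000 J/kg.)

m_melted ≈ 0.109 kg

Water can give up m c ΔT = 0.4043×4180×27.26 = 46069 J before reaching 0 °C.
Of that, 0.2328×2090×19.89 = 9677.5 J goes to bring the ice to 0 °C, leaving 36391 J.
To melt every bit of ice: 0.2328×334000 = 77755 J.
Since 36391 < 77755 J, not all the ice melts; equilibrium is at 0 °C.
m_melt = 36391 / L_f = 0.109 kg.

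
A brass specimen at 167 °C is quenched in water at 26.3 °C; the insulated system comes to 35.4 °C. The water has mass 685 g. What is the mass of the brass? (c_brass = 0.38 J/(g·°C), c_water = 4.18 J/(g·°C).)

|Q_brass| = |Q_water|:
m·0.38·(167 − 35.4) = 685·4.18·(35.4 − 26.3)
50.01 m = 26056  ⇒  m ≈ 521 g

m ≈ 521 g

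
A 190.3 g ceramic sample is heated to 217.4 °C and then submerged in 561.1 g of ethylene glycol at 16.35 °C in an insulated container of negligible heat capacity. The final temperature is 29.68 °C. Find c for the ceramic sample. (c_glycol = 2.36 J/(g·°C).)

Taking heat into each body as positive, Σ m c ΔT = 0:
190.3·c·(29.68 − 217.4) + 561.1·2.36·(29.68 − 16.35) = 0
-35723 c = -17652
c = -17652/-35723 ≈ 0.4941 J/(g·°C)

c ≈ 0.494 J/(g·°C)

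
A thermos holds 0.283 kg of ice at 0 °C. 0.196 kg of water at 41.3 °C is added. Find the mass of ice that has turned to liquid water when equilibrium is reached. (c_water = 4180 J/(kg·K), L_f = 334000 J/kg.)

Cooling the water to 0 °C releases 0.196×4180×41.3 = 33836 J.
To melt every bit of ice: 0.283×334000 = 94522 J.
33836 J < 94522 J, so only part of the ice melts and the system sits at 0 °C.
Mass melted = 33836/334000 ≈ 0.1013 kg.

m_melted ≈ 0.101 kg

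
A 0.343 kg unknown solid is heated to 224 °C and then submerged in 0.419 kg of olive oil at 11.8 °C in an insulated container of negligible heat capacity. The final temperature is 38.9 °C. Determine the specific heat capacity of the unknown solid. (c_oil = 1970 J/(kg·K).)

c ≈ 352 J/(kg·K)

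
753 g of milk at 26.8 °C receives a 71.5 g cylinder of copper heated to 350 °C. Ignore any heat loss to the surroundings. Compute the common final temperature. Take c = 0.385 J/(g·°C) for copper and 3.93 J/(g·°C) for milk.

Set heat shed by the hot body equal to heat absorbed by the cold body:
71.5·0.385·(350 − T) = 753·3.93·(T − 26.8)
27.53(350 − T) = 2959.3(T − 26.8)
2986.8 T = 88944  ⇒  T ≈ 29.78 °C

T_f ≈ 29.8 °C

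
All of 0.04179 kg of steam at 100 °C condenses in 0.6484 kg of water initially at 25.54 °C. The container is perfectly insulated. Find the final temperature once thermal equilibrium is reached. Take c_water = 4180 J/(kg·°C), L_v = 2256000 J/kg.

T_f ≈ 62.7 °C

Net heat exchanged in the isolated system is zero:
latent heat released on condensation: 0.04179·2256000 = 94278
  condensed water 100 °C→T: 174.68(T − 100)
  original water: 2710.3(T − 25.54)
2885 T = 94278 + 17468 + 69221 = 180968
T ≈ 62.73 °C, under the boiling point, so the assumption holds.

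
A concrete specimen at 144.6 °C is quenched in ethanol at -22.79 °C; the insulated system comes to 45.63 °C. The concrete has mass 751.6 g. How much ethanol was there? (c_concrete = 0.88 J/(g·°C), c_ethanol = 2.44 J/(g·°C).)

m ≈ 392 g

Heat gained plus heat lost sum to zero:
751.6×0.88×(45.63 − 144.6) + m×2.44×(45.63 − (-22.79)) = 0
166.94 m = 65460
m = 65460/166.94 ≈ 392.1 g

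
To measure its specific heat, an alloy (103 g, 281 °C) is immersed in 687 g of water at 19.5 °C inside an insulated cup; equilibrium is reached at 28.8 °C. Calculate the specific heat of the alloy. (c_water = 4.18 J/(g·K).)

Heat gained plus heat lost sum to zero:
103×c×(28.8 − 281) + 687×4.18×(28.8 − 19.5) = 0
-25977 c = -26706
c = -26706/-25977 ≈ 1.028 J/(g·K)

c ≈ 1.03 J/(g·K)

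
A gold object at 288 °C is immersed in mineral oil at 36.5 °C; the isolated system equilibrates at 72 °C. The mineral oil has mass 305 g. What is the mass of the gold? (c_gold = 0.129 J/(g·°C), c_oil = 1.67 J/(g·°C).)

Heat lost by the gold = heat gained by the oil:
m×0.129×(288 − 72) = 305×1.67×(72 − 36.5)
27.86 m = 18082  ⇒  m ≈ 648.9 g

m ≈ 649 g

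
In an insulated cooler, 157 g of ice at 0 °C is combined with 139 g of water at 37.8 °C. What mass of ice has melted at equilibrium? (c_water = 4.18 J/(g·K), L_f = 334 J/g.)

m_melted ≈ 65.8 g

Water can give up m c ΔT = 139×4.18×37.8 = 21963 J before reaching 0 °C.
To melt every bit of ice: 157×334 = 52438 J.
That's not enough to melt it all — equilibrium is at 0 °C with ice remaining.
Mass melted = 21963/334 ≈ 65.76 g.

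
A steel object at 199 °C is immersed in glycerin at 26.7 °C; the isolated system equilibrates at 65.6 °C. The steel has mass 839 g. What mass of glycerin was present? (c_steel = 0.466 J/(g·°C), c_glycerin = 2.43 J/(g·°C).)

m ≈ 552 g

Energy conservation, ΣQ = 0:
839·0.466·(65.6 − 199) + m·2.43·(65.6 − 26.7) = 0
94.53 m = 52156
m = 52156/94.53 ≈ 551.8 g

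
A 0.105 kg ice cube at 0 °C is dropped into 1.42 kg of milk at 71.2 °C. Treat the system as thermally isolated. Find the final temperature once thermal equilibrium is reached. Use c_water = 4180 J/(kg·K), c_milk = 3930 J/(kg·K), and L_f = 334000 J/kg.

T_f ≈ 60.2 °C

Net heat exchanged in the isolated system is zero:
fusion: m_ice L_f = 0.105·334000 = 35070
  meltwater 0→T: 0.105·4180·T = 438.9 T
  milk: 5580.6(T − 71.2)
6019.5 T = 397339 − 35070 = 362269
T ≈ 60.18 °C — above 0 °C, consistent with complete melting.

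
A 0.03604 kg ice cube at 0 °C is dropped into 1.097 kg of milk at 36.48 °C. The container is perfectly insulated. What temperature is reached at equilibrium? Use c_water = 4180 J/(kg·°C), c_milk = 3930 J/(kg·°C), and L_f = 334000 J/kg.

Sum of m c ΔT and latent-heat terms is zero:
melt ice: 0.03604×334000 = 12037
  meltwater 0→T: 0.03604×4180×T = 150.65 T
  milk: 4311.2(T − 36.48)
4461.9 T = 157273 − 12037 = 145236
T ≈ 32.55 °C — above 0 °C, consistent with complete melting.

T_f ≈ 32.6 °C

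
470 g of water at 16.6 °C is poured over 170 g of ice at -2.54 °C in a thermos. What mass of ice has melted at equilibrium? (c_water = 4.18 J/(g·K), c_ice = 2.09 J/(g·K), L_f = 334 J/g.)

Water can give up m c ΔT = 470×4.18×16.6 = 32612 J before reaching 0 °C.
Of that, 170×2.09×2.54 = 902.46 J goes to bring the ice to 0 °C, leaving 31710 J.
To melt every bit of ice: 170×334 = 56780 J.
That's not enough to melt it all — equilibrium is at 0 °C with ice remaining.
Mass melted = 31710/334 ≈ 94.94 g.

m_melted ≈ 94.9 g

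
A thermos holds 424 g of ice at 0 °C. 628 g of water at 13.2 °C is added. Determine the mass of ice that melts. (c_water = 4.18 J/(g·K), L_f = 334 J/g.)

Heat available from the water dropping to 0 °C: 628×4.18×13.2 = 34651 J.
Melting all 424 g of ice would need 424×334 = 141616 J.
That's not enough to melt it all — equilibrium is at 0 °C with ice remaining.
m_melt = 34651 / L_f = 103.7 g.

m_melted ≈ 104 g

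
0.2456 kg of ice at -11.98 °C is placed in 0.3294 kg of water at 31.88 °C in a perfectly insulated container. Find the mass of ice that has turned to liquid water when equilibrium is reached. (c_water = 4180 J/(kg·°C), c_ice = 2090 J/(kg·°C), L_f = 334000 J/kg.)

m_melted ≈ 0.113 kg

Cooling the water to 0 °C releases 0.3294×4180×31.88 = 43895 J.
Warming the ice to 0 °C takes 0.2456×2090×11.98 = 6149.4 J, leaving 37746 J for melting.
Fully melting the ice requires m_ice L_f = 0.2456×334000 = 82030 J.
37746 J < 82030 J, so only part of the ice melts and the system sits at 0 °C.
m_melted×334000 = 37746  ⇒  m_melted ≈ 0.113 kg.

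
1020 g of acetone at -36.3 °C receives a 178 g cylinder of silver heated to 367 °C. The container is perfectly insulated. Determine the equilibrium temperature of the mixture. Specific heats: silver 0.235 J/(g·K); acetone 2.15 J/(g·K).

T_f ≈ -28.8 °C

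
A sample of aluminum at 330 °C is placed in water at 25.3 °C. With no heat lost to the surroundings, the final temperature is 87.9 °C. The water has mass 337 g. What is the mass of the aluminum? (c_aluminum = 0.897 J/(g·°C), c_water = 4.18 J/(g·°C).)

Conservation of energy gives ΣQ = 0:
m·0.897·(87.9 − 330) + 337·4.18·(87.9 − 25.3) = 0
-217.16 m = -88182
m = -88182/-217.16 ≈ 406.1 g

m ≈ 406 g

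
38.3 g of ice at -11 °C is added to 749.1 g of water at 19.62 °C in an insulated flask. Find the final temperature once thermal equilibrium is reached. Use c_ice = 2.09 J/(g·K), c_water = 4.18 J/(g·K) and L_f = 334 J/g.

Conservation of energy gives ΣQ = 0:
ice -11→0 °C: 38.3×2.09×11 = 880.52
  melt ice: 38.3×334 = 12792
  warm the meltwater: 160.09 T
  water: 3131.2(T − 19.62)
3291.3 T = 61435 − 13673 = 47762
T ≈ 14.51 °C — above 0 °C, consistent with complete melting.

T_f ≈ 14.5 °C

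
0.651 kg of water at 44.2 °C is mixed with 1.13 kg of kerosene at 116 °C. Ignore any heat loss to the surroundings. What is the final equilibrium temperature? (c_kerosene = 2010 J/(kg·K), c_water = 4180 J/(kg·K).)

Energy conservation, ΣQ = 0:
1.13·2010·(T − 116) + 0.651·4180·(T − 44.2) = 0
2271.3(T − 116) + 2721.2(T − 44.2) = 0
4992.5 T = 383747
T = 383747/4992.5 ≈ 76.86 °C

T_f ≈ 76.9 °C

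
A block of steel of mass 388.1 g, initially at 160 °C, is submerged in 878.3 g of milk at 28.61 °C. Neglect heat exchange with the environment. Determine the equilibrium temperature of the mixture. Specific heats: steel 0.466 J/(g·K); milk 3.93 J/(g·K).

T_f ≈ 35.2 °C

Energy conservation, ΣQ = 0:
388.1*0.466*(T − 160) + 878.3*3.93*(T − 28.61) = 0
180.85(T − 160) + 3451.7(T − 28.61) = 0
(180.85 + 3451.7) T = 180.85*160 + 3451.7*28.61
T = 127690 / 3632.6 = 35.2 °C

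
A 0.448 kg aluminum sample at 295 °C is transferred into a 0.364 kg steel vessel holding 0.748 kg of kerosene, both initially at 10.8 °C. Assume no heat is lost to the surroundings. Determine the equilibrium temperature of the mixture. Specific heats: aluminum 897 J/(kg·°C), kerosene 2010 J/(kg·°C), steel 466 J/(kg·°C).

Net heat exchanged in the isolated system is zero:
0.448·897·(T − 295) + 0.748·2010·(T − 10.8) + 0.364·466·(T − 10.8) = 0
401.86(T − 295) + 1503.5(T − 10.8) + 169.62(T − 10.8) = 0
(401.86 + 1503.5 + 169.62) T = 401.86·295 + 1503.5·10.8 + 169.62·10.8
T = 136617 / 2075 = 65.8 °C

T_f ≈ 65.8 °C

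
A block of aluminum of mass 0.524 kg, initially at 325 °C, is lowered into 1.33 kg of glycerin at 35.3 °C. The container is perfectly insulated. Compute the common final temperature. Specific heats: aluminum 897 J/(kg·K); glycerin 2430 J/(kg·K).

T_f ≈ 72.1 °C

Energy conservation, ΣQ = 0:
0.524×897×(T − 325) + 1.33×2430×(T − 35.3) = 0
470.03(T − 325) + 3231.9(T − 35.3) = 0
(470.03 + 3231.9) T = 470.03×325 + 3231.9×35.3
T = 266845/3701.9 ≈ 72.08 °C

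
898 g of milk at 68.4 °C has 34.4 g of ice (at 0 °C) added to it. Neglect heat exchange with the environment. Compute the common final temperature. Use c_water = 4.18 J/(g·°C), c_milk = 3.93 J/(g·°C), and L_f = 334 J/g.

Conservation of energy gives ΣQ = 0:
fusion: m_ice L_f = 34.4×334 = 11490; warm the meltwater: 143.79 T; milk: 3529.1(T − 68.4)
3672.9 T = 241393 − 11490 = 229904
T ≈ 62.59 °C — above 0 °C, consistent with complete melting.

T_f ≈ 62.6 °C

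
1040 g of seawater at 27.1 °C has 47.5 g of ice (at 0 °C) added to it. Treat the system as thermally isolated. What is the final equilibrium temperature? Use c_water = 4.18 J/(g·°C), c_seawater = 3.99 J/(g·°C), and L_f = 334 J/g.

T_f ≈ 22.2 °C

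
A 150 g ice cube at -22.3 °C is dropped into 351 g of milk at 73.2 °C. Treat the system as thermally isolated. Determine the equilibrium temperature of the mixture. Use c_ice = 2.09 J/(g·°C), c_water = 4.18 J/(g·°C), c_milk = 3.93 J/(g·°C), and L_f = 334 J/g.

Sum of m c ΔT and latent-heat terms is zero:
warm ice to 0 °C: 150×2.09×(0 − (-22.3)) = 6991.1; melt ice: 150×334 = 50100; meltwater 0→T: 150×4.18×T = 627 T; milk: 1379.4(T − 73.2)
2006.4 T = 100974 − 57091 = 43883
T ≈ 21.87 °C — above 0 °C, consistent with complete melting.

T_f ≈ 21.9 °C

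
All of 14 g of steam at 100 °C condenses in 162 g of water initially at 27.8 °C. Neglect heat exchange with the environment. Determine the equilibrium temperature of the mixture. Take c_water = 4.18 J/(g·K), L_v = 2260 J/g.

T_f ≈ 76.6 °C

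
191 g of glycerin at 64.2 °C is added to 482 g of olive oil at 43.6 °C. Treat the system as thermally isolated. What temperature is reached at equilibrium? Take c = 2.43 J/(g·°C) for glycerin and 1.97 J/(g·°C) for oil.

T_f ≈ 50.4 °C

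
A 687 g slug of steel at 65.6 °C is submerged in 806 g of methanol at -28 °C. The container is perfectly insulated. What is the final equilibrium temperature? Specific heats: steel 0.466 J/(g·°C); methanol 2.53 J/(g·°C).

T_f ≈ -15.3 °C

Set heat shed by the hot body equal to heat absorbed by the cold body:
687·0.466·(65.6 − T) = 806·2.53·(T − (-28))
320.14(65.6 − T) = 2039.2(T − (-28))
2359.3 T = -36096  ⇒  T ≈ -15.30 °C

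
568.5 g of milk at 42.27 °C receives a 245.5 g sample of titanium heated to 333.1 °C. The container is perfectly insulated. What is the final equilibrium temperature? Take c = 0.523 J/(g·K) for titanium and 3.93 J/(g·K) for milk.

With ΣQ=0 the equilibrium temperature is the m·c-weighted mean:
T_f = (128.4·333.1 + 2234.2·42.27) / (128.4 + 2234.2)
    = 137209 / 2362.6 ≈ 58.08 °C

T_f ≈ 58.1 °C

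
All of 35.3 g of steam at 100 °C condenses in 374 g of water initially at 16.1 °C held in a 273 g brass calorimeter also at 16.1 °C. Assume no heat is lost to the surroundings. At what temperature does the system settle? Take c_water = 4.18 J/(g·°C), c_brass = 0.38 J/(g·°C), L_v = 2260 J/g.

T_f ≈ 66.9 °C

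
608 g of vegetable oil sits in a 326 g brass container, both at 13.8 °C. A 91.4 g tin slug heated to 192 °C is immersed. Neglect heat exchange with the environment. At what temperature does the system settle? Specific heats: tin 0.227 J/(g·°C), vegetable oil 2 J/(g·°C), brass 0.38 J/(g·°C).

T_f ≈ 16.5 °C

T_f is the heat-capacity-weighted average of the initial temperatures:
T_f = (20.75·192 + 1216·13.8 + 123.88·13.8) / (20.75 + 1216 + 123.88)
    = 22474 / 1360.6 ≈ 16.52 °C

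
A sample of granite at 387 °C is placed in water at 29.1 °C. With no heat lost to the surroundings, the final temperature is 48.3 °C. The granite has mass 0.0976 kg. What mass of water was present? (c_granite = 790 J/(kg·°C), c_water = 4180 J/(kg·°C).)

m ≈ 0.325 kg

|Q_granite| = |Q_water|:
0.0976×790×(387 − 48.3) = m×4180×(48.3 − 29.1)
80256 m = 26115  ⇒  m ≈ 0.3254 kg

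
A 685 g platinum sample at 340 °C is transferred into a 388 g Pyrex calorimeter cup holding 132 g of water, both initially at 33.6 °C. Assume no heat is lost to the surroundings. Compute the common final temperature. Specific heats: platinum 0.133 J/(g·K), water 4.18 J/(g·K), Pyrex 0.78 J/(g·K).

Energy conservation, ΣQ = 0:
685·0.133·(T − 340) + 132·4.18·(T − 33.6) + 388·0.78·(T − 33.6) = 0
91.11(T − 340) + 551.76(T − 33.6) + 302.64(T − 33.6) = 0
(91.11 + 551.76 + 302.64) T = 91.11·340 + 551.76·33.6 + 302.64·33.6
T = 59684/945.5 ≈ 63.12 °C

T_f ≈ 63.1 °C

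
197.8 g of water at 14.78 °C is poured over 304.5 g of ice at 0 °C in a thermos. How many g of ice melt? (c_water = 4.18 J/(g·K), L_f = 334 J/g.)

Heat available from the water dropping to 0 °C: 197.8×4.18×14.78 = 12220 J.
Melting all 304.5 g of ice would need 304.5×334 = 101703 J.
Since 12220 < 101703 J, not all the ice melts; equilibrium is at 0 °C.
m_melted×334 = 12220  ⇒  m_melted ≈ 36.59 g.

m_melted ≈ 36.6 g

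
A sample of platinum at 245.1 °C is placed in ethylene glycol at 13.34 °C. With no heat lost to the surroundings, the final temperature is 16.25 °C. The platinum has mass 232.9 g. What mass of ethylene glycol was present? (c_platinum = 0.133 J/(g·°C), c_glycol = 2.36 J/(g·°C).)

Net heat exchanged in the isolated system is zero:
232.9·0.133·(16.25 − 245.1) + m·2.36·(16.25 − 13.34) = 0
6.868 m = 7088.8
m = 7088.8/6.868 ≈ 1032 g

m ≈ 1030 g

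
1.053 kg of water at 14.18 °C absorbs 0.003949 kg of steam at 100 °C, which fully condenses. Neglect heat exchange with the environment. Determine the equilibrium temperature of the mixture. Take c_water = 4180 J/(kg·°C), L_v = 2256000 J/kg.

T_f ≈ 16.5 °C

Heat gained plus heat lost sum to zero:
condense steam: −0.003949×2256000 = −8908.9
  condensate cools 100→T: 0.003949×4180×(T − 100) = 16.51(T − 100)
  water warms: 1.053×4180×(T − 14.18) = 4401.5(T − 14.18)
4418 T = 8908.9 + 1650.7 + 62414 = 72973
T ≈ 16.52 °C (< 100 °C, so full condensation is consistent).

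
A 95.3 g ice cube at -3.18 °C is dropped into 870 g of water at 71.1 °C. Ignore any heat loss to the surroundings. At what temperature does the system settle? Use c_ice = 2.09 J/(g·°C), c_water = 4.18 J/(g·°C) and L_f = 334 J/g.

T_f ≈ 56.0 °C

Conservation of energy gives ΣQ = 0:
ice -3.18→0 °C: 95.3·2.09·3.18 = 633.38
  fusion: m_ice L_f = 95.3·334 = 31830
  meltwater 0→T: 95.3·4.18·T = 398.35 T
  water: 3636.6(T − 71.1)
4035 T = 258562 − 32464 = 226099
T ≈ 56.04 °C. Since T > 0 °C, the all-ice-melts assumption holds.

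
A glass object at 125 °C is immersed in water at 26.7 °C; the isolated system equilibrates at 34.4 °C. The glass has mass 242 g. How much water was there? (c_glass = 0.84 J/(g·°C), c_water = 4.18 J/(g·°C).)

m ≈ 572 g

Conservation of energy gives ΣQ = 0:
242×0.84×(34.4 − 125) + m×4.18×(34.4 − 26.7) = 0
32.19 m = 18417
m = 18417/32.19 ≈ 572.2 g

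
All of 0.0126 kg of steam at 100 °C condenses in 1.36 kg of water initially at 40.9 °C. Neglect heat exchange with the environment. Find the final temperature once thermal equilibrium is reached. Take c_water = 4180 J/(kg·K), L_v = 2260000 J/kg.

T_f ≈ 46.4 °C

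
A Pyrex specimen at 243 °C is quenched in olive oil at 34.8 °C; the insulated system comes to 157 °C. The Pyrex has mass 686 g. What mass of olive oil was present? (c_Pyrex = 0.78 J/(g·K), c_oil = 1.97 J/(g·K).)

m ≈ 191 g

|Q_Pyrex| = |Q_oil|:
686·0.78·(243 − 157) = m·1.97·(157 − 34.8)
240.73 m = 46017  ⇒  m ≈ 191.2 g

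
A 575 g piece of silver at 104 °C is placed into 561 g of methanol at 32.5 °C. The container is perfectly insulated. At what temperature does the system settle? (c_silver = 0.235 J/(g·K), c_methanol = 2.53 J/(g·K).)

T_f ≈ 38.7 °C

Let T be the final temperature. ΣQ_i = 0:
575·0.235·(T − 104) + 561·2.53·(T − 32.5) = 0
135.12(T − 104) + 1419.3(T − 32.5) = 0
(135.12 + 1419.3) T = 135.12·104 + 1419.3·32.5
T = 60181/1554.5 ≈ 38.72 °C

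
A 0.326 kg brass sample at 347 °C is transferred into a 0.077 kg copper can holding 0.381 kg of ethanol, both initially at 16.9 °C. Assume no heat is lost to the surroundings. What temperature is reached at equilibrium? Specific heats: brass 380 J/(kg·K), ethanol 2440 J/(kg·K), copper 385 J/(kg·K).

T_f ≈ 54.7 °C

Conservation of energy gives ΣQ = 0:
0.326·380·(T − 347) + 0.381·2440·(T − 16.9) + 0.077·385·(T − 16.9) = 0
1083.2 T = 59198
T ≈ 54.65 °C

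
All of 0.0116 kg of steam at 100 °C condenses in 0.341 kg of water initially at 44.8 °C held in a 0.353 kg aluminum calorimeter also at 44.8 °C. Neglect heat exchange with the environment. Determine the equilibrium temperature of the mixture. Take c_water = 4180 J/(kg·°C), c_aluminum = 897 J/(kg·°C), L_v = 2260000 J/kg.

Conservation of energy gives ΣQ = 0:
latent heat released on condensation: 0.0116×2260000 = 26216
  condensed water 100 °C→T: 48.49(T − 100)
  water warms: 0.341×4180×(T − 44.8) = 1425.4(T − 44.8)
  cup: 316.64(T − 44.8)
1790.5 T = 26216 + 4848.8 + 78043 = 109107
T ≈ 60.94 °C (< 100 °C, so full condensation is consistent).

T_f ≈ 60.9 °C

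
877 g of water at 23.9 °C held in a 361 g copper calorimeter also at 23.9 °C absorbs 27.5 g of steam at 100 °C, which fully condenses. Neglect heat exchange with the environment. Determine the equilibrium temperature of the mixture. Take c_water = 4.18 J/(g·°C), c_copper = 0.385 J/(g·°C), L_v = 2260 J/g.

T_f ≈ 42.0 °C

Taking heat into each body as positive, Σ m c ΔT = 0:
latent heat released on condensation: 27.5×2260 = 62150
  condensed water 100 °C→T: 114.95(T − 100)
  original water: 3665.9(T − 23.9)
  copper cup: 361×0.385×(T − 23.9) = 138.99(T − 23.9)
3919.8 T = 62150 + 11495 + 90936 = 164581
T ≈ 41.99 °C — below 100 °C, confirming all the steam condensed.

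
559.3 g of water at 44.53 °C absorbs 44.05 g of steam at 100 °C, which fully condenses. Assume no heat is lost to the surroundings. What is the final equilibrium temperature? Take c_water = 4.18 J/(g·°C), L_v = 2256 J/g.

T_f ≈ 88.0 °C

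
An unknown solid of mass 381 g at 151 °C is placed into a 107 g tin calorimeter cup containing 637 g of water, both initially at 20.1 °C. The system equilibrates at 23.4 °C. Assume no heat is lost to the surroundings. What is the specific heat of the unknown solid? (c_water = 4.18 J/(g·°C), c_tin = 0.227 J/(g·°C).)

Taking heat into each body as positive, Σ m c ΔT = 0:
381·c·(23.4 − 151) + 637·4.18·(23.4 − 20.1) + 107·0.227·(23.4 − 20.1) = 0
-48616 c = -8866.9
c = -8866.9/-48616 ≈ 0.1824 J/(g·°C)

c ≈ 0.182 J/(g·°C)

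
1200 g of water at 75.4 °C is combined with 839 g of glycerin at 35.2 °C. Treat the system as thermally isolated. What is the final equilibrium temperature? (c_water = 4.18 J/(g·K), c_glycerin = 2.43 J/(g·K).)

T_f ≈ 63.8 °C

T_f = Σ m_i c_i T_i / Σ m_i c_i:
T_f = (5016·75.4 + 2038.8·35.2) / (5016 + 2038.8)
    = 449971 / 7054.8 ≈ 63.78 °C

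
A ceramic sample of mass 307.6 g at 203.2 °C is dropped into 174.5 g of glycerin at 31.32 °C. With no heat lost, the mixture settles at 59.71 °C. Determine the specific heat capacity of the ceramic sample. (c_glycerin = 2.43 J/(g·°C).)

Heat lost by the ceramic sample = heat gained by the glycerin:
307.6·c·(203.2 − 59.71) = 174.5·2.43·(59.71 − 31.32)
44138 c = 12038  ⇒  c ≈ 0.2727 J/(g·°C)

c ≈ 0.273 J/(g·°C)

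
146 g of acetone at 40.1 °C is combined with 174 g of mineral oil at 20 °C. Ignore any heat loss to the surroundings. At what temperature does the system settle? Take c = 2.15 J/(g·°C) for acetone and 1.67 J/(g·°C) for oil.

T_f ≈ 30.4 °C

Heat gained plus heat lost sum to zero:
146·2.15·(T − 40.1) + 174·1.67·(T − 20) = 0
313.9(T − 40.1) + 290.58(T − 20) = 0
604.48 T = 18399
T = 18399/604.48 ≈ 30.44 °C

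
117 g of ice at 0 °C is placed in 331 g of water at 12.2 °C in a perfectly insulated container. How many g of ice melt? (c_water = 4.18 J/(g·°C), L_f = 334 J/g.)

m_melted ≈ 50.5 g

Water can give up m c ΔT = 331·4.18·12.2 = 16880 J before reaching 0 °C.
To melt every bit of ice: 117·334 = 39078 J.
16880 J < 39078 J, so only part of the ice melts and the system sits at 0 °C.
m_melt = 16880 / L_f = 50.54 g.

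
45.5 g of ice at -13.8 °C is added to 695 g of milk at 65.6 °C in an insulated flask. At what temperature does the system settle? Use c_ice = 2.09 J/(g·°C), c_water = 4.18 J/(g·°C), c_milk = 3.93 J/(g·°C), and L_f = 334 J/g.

T_f ≈ 55.7 °C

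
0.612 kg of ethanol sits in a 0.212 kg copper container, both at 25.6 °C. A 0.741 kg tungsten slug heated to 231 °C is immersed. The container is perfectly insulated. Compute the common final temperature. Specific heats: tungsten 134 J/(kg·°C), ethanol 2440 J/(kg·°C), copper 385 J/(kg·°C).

T_f ≈ 37.8 °C

Net heat exchanged in the isolated system is zero:
0.741·134·(T − 231) + 0.612·2440·(T − 25.6) + 0.212·385·(T − 25.6) = 0
99.29(T − 231) + 1493.3(T − 25.6) + 81.62(T − 25.6) = 0
1674.2 T = 63254
T = 63254/1674.2 ≈ 37.78 °C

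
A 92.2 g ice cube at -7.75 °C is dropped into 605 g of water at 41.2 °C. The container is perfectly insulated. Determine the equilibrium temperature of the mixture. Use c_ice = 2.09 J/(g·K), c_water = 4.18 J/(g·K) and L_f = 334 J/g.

T_f ≈ 24.7 °C

Net heat exchanged in the isolated system is zero:
warm ice to 0 °C: 92.2×2.09×(0 − (-7.75)) = 1493.4; melt ice: 92.2×334 = 30795; meltwater 0→T: 92.2×4.18×T = 385.4 T; water cools: 605×4.18×(T − 41.2) = 2528.9(T − 41.2)
2914.3 T = 104191 − 32288 = 71902
T ≈ 24.67 °C (positive, so assuming full melt was valid).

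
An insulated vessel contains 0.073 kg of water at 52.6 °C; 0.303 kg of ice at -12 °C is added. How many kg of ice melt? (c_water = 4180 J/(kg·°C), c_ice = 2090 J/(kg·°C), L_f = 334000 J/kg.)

m_melted ≈ 0.0253 kg

Heat available from the water dropping to 0 °C: 0.073·4180·52.6 = 16050 J.
Warming the ice to 0 °C takes 0.303·2090·12 = 7599.2 J, leaving 8451.1 J for melting.
Fully melting the ice requires m_ice L_f = 0.303·334000 = 101202 J.
8451.1 J < 101202 J, so only part of the ice melts and the system sits at 0 °C.
Mass melted = 8451.1/334000 ≈ 0.0253 kg.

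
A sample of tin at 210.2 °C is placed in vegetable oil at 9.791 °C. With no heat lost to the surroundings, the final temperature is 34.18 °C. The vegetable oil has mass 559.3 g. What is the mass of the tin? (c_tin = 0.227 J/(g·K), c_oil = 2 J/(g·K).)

Heat lost by the tin = heat gained by the oil:
m·0.227·(210.2 − 34.18) = 559.3·2·(34.18 − 9.791)
39.96 m = 27282  ⇒  m ≈ 682.8 g

m ≈ 683 g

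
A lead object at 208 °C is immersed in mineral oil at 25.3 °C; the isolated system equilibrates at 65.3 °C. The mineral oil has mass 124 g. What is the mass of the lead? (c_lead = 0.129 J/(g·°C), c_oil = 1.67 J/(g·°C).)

Setting the total heat transfer to zero:
m·0.129·(65.3 − 208) + 124·1.67·(65.3 − 25.3) = 0
-18.41 m = -8283.2
m = -8283.2/-18.41 ≈ 450 g

m ≈ 450 g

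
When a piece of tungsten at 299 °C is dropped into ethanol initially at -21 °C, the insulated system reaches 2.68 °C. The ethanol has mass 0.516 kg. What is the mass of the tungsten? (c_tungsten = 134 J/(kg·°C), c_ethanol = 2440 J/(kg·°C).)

m ≈ 0.751 kg

Heat lost by the tungsten = heat gained by the ethanol:
m×134×(299 − 2.68) = 0.516×2440×(2.68 − (-21))
39707 m = 29814  ⇒  m ≈ 0.7509 kg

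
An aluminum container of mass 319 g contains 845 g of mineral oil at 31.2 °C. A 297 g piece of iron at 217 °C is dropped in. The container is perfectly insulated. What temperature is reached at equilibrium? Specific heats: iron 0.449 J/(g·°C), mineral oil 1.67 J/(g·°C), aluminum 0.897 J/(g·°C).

T_f ≈ 44.7 °C

Energy conservation, ΣQ = 0:
297·0.449·(T − 217) + 845·1.67·(T − 31.2) + 319·0.897·(T − 31.2) = 0
133.35(T − 217) + 1411.1(T − 31.2) + 286.14(T − 31.2) = 0
1830.6 T = 81893
T ≈ 44.73 °C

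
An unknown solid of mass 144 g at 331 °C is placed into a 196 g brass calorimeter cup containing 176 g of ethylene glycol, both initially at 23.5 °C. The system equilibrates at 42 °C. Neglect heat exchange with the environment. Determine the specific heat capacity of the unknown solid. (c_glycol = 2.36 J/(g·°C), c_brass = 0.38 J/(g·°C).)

Let T be the final temperature. ΣQ_i = 0:
144×c×(42 − 331) + 176×2.36×(42 − 23.5) + 196×0.38×(42 − 23.5) = 0
-41616 c = -9062
c = -9062/-41616 ≈ 0.2178 J/(g·°C)

c ≈ 0.218 J/(g·°C)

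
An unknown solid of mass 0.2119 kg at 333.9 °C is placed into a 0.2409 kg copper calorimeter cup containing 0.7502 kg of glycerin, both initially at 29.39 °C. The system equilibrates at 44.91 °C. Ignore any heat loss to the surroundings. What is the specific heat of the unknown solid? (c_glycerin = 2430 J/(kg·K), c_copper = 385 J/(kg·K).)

c ≈ 486 J/(kg·K)

Conservation of energy gives ΣQ = 0:
0.2119×c×(44.91 − 333.9) + 0.7502×2430×(44.91 − 29.39) + 0.2409×385×(44.91 − 29.39) = 0
-61.24 c = -29732
c = -29732/-61.24 ≈ 485.5 J/(kg·K)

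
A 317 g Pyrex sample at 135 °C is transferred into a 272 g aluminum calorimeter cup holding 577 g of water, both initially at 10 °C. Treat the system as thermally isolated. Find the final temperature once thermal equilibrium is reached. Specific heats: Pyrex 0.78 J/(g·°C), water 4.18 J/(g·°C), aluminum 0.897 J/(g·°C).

T_f ≈ 20.6 °C

Taking heat into each body as positive, Σ m c ΔT = 0:
317·0.78·(T − 135) + 577·4.18·(T − 10) + 272·0.897·(T − 10) = 0
2903.1 T = 59939
T ≈ 20.65 °C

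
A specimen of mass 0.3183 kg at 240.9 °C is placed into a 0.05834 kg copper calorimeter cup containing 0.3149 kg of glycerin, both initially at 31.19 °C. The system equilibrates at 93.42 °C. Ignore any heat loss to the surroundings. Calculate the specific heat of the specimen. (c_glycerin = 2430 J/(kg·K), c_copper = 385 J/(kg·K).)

Heat gained plus heat lost sum to zero:
0.3183·c·(93.42 − 240.9) + 0.3149·2430·(93.42 − 31.19) + 0.05834·385·(93.42 − 31.19) = 0
-46.94 c = -49017
c = -49017/-46.94 ≈ 1044 J/(kg·K)

c ≈ 1040 J/(kg·K)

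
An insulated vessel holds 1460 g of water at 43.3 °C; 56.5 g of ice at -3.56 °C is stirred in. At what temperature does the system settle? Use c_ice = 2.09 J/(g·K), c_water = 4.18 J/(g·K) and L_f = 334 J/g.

T_f ≈ 38.6 °C

Energy balance with sensible and latent terms:
ice -3.56→0 °C: 56.5·2.09·3.56 = 420.38; melt ice: 56.5·334 = 18871; meltwater 0→T: 56.5·4.18·T = 236.17 T; water: 6102.8(T − 43.3)
6339 T = 264251 − 19291 = 244960
T ≈ 38.64 °C (positive, so assuming full melt was valid).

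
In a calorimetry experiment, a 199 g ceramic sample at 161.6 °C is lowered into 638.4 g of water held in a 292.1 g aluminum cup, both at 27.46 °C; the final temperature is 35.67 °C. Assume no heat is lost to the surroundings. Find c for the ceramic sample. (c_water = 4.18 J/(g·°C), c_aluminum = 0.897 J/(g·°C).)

c ≈ 0.96 J/(g·°C)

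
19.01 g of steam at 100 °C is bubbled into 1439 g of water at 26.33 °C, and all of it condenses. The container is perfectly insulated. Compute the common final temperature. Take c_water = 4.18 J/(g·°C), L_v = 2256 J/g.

T_f ≈ 34.3 °C

Taking heat into each body as positive, Σ m c ΔT = 0:
steam→water at 100 °C releases m L_v = 19.01×2256 = 42887; condensate cools 100→T: 19.01×4.18×(T − 100) = 79.46(T − 100); water warms: 1439×4.18×(T − 26.33) = 6015(T − 26.33)
6094.5 T = 42887 + 7946.2 + 158375 = 209208
T ≈ 34.33 °C — below 100 °C, confirming all the steam condensed.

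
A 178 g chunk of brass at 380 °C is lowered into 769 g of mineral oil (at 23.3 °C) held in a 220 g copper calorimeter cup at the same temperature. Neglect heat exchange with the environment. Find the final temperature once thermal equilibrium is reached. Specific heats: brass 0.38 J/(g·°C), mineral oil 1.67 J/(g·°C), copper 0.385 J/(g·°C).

T_f ≈ 40.1 °C

With ΣQ=0 the equilibrium temperature is the m·c-weighted mean:
T_f = (67.64×380 + 1284.2×23.3 + 84.7×23.3) / (67.64 + 1284.2 + 84.7)
    = 57599 / 1436.6 ≈ 40.09 °C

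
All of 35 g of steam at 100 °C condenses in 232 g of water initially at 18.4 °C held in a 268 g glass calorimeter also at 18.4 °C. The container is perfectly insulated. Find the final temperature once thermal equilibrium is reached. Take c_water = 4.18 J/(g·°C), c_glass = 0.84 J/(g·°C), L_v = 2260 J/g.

T_f ≈ 86.3 °C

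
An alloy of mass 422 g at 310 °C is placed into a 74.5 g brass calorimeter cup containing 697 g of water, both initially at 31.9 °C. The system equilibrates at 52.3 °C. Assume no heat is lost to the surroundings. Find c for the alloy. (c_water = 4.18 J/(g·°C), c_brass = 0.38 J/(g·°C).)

Conservation of energy gives ΣQ = 0:
422×c×(52.3 − 310) + 697×4.18×(52.3 − 31.9) + 74.5×0.38×(52.3 − 31.9) = 0
-108749 c = -60012
c = -60012/-108749 ≈ 0.5518 J/(g·°C)

c ≈ 0.552 J/(g·°C)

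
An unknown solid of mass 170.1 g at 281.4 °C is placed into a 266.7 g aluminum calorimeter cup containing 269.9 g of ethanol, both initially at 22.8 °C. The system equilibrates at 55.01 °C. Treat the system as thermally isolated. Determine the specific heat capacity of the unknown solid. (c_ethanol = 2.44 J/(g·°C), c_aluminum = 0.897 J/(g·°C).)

c ≈ 0.751 J/(g·°C)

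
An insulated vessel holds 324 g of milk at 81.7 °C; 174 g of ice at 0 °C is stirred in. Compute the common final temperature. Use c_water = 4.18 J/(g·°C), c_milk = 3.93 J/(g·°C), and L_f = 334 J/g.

T_f ≈ 22.9 °C

Energy conservation, ΣQ = 0:
latent heat to melt: 174×334 = 58116
  warm the meltwater: 727.32 T
  milk: 1273.3(T − 81.7)
2000.6 T = 104030 − 58116 = 45914
T ≈ 22.95 °C (positive, so assuming full melt was valid).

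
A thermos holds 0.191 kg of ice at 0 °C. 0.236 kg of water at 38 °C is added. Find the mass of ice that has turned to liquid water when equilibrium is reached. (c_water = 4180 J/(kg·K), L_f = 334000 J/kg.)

m_melted ≈ 0.112 kg

Cooling the water to 0 °C releases 0.236×4180×38 = 37486 J.
Fully melting the ice requires m_ice L_f = 0.191×334000 = 63794 J.
Since 37486 < 63794 J, not all the ice melts; equilibrium is at 0 °C.
Mass melted = 37486/334000 ≈ 0.1122 kg.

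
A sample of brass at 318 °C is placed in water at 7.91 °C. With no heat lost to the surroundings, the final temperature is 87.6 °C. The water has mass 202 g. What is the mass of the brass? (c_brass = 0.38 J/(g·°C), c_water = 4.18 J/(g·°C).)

m ≈ 769 g

Heat lost by the brass = heat gained by the water:
m×0.38×(318 − 87.6) = 202×4.18×(87.6 − 7.91)
87.55 m = 67287  ⇒  m ≈ 768.5 g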